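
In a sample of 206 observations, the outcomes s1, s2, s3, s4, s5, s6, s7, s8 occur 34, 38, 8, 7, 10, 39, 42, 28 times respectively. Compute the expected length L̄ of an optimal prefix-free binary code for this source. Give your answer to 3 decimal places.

Probabilities are the counts divided by 206.
Repeatedly combine the two least-probable nodes; the expected code length is the sum of the merged weights.
merge 7/206 + 4/103 → 15/206
merge 5/103 + 15/206 → 25/206
merge 25/206 + 14/103 → 53/206
merge 17/103 + 19/103 → 36/103
merge 39/206 + 21/103 → 81/206
merge 53/206 + 36/103 → 125/206
merge 81/206 + 125/206 → 1
L = 15/206 + 25/206 + 53/206 + 36/103 + 81/206 + 125/206 + 1 = 577/206 ≈ 2.801 bits/symbol.

2.801 bits/symbol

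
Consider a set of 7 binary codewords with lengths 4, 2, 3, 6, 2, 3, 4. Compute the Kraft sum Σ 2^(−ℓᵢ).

0.890625

With common denominator 2^6 = 64: Σ 2^(−ℓᵢ) = 4/64 + 16/64 + 8/64 + 1/64 + 16/64 + 8/64 + 4/64 = 57/64 = 0.890625.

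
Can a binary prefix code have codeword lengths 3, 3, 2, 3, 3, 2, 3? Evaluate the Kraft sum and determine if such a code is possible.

With common denominator 2^3 = 8: Σ 2^(−ℓᵢ) = 1/8 + 1/8 + 2/8 + 1/8 + 1/8 + 2/8 + 1/8 = 9/8 = 1.125.
Kraft's inequality requires Σ ≤ 1; here Σ = 1.125 > 1, so no such prefix code exists.

1.125; no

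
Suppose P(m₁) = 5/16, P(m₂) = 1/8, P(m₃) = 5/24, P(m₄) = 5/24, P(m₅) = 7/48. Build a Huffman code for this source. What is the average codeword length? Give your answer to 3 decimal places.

2.271 bits/symbol

Repeatedly combine the two least-probable nodes; the expected code length is the sum of the merged weights.
merge 1/8 + 7/48 → 13/48
merge 5/24 + 5/24 → 5/12
merge 13/48 + 5/16 → 7/12
merge 5/12 + 7/12 → 1
L = 13/48 + 5/12 + 7/12 + 1 = 109/48 ≈ 2.271 bits/symbol.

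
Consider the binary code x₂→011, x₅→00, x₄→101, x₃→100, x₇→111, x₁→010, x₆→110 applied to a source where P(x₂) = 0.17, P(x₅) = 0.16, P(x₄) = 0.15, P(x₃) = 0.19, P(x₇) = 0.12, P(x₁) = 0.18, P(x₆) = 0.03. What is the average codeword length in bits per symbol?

L̄ = Σ pᵢ·ℓᵢ = 0.17·3 + 0.16·2 + 0.15·3 + 0.19·3 + 0.12·3 + 0.18·3 + 0.03·3 = 2.84 bits/symbol.

2.84 bits/symbol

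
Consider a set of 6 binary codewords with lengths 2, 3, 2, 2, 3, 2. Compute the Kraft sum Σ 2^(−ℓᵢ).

1.25

With common denominator 2^3 = 8: Σ 2^(−ℓᵢ) = 2/8 + 1/8 + 2/8 + 2/8 + 1/8 + 2/8 = 10/8 = 1.25.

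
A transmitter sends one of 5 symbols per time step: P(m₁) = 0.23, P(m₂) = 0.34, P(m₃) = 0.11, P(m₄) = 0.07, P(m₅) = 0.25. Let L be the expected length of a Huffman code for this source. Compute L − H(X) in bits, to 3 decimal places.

Entropy H = −Σ p log₂ p ≈ 2.1357 bits.
Huffman merges: 7/100+11/100→9/50; 9/50+23/100→41/100; 1/4+17/50→59/100; 41/100+59/100→1. L = 109/50 ≈ 2.1800.
L − H = 2.1800 − 2.1357 = 0.044 bits.

0.044 bits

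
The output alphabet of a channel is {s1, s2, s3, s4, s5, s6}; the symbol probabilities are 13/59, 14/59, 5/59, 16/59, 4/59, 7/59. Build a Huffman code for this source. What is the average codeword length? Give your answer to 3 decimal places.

2.424 bits/symbol

Repeatedly combine the two least-probable nodes; the expected code length is the sum of the merged weights.
merge 4/59 + 5/59 → 9/59
merge 7/59 + 9/59 → 16/59
merge 13/59 + 14/59 → 27/59
merge 16/59 + 16/59 → 32/59
merge 27/59 + 32/59 → 1
L = 9/59 + 16/59 + 27/59 + 32/59 + 1 = 143/59 ≈ 2.424 bits/symbol.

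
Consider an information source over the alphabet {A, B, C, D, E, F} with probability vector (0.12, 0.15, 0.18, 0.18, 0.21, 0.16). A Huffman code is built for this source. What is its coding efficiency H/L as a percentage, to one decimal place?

98.2%

Entropy H = −Σ p log₂ p ≈ 2.5641 bits.
Huffman merges: 3/25+3/20→27/100; 4/25+9/50→17/50; 9/50+21/100→39/100; 27/100+17/50→61/100; 39/100+61/100→1. L = 261/100 ≈ 2.6100.
Efficiency = H/L = 2.5641/2.6100 = 98.2%.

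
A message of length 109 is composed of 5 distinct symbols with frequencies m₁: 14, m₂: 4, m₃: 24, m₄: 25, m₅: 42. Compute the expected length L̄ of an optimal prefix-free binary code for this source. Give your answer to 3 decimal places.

Probabilities are the counts divided by 109.
Repeatedly combine the two least-probable nodes; the expected code length is the sum of the merged weights.
merge 4/109 + 14/109 → 18/109
merge 18/109 + 24/109 → 42/109
merge 25/109 + 42/109 → 67/109
merge 42/109 + 67/109 → 1
L = 18/109 + 42/109 + 67/109 + 1 = 236/109 ≈ 2.165 bits/symbol.

2.165 bits/symbol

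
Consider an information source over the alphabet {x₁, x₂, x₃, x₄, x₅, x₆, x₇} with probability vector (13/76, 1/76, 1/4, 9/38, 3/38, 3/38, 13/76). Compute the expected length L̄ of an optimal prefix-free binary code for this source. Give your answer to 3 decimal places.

2.605 bits/symbol

Repeatedly combine the two least-probable nodes; the expected code length is the sum of the merged weights.
merge 1/76 + 3/38 → 7/76
merge 3/38 + 7/76 → 13/76
merge 13/76 + 13/76 → 13/38
merge 13/76 + 9/38 → 31/76
merge 1/4 + 13/38 → 45/76
merge 31/76 + 45/76 → 1
L = 7/76 + 13/76 + 13/38 + 31/76 + 45/76 + 1 = 99/38 ≈ 2.605 bits/symbol.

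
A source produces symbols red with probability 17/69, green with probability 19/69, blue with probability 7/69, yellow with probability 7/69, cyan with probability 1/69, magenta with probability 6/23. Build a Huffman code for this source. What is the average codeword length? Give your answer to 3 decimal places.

Repeatedly combine the two least-probable nodes; the expected code length is the sum of the merged weights.
merge 1/69 + 7/69 → 8/69
merge 7/69 + 8/69 → 5/23
merge 5/23 + 17/69 → 32/69
merge 6/23 + 19/69 → 37/69
merge 32/69 + 37/69 → 1
L = 8/69 + 5/23 + 32/69 + 37/69 + 1 = 7/3 ≈ 2.333 bits/symbol.

2.333 bits/symbol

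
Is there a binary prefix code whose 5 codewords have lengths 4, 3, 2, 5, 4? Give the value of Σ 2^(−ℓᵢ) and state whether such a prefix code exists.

0.53125; yes

With common denominator 2^5 = 32: Σ 2^(−ℓᵢ) = 2/32 + 4/32 + 8/32 + 1/32 + 2/32 = 17/32 = 0.53125.
Kraft's inequality requires Σ ≤ 1; here Σ = 0.53125 ≤ 1, so such a prefix code exists.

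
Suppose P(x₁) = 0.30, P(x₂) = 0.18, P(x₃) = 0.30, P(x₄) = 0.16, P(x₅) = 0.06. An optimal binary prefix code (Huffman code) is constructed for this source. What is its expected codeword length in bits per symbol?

Repeatedly combine the two least-probable nodes; the expected code length is the sum of the merged weights.
merge 3/50 + 4/25 → 11/50
merge 9/50 + 11/50 → 2/5
merge 3/10 + 3/10 → 3/5
merge 2/5 + 3/5 → 1
L = 11/50 + 2/5 + 3/5 + 1 = 111/50 = 2.22 bits/symbol.

2.22 bits/symbol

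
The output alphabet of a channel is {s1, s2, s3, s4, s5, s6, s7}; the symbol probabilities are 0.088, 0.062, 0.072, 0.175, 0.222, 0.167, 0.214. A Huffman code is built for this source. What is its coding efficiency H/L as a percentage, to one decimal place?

98.6%

Entropy H = −Σ p log₂ p ≈ 2.6599 bits.
Huffman merges: 31/500+9/125→67/500; 11/125+67/500→111/500; 167/1000+7/40→171/500; 107/500+111/500→109/250; 111/500+171/500→141/250; 109/250+141/250→1. L = 1349/500 ≈ 2.6980.
Efficiency = H/L = 2.6599/2.6980 = 98.6%.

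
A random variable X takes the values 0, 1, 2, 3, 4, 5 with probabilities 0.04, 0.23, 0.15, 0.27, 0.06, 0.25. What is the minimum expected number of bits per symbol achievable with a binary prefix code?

2.35 bits/symbol

Repeatedly combine the two least-probable nodes; the expected code length is the sum of the merged weights.
merge 1/25 + 3/50 → 1/10
merge 1/10 + 3/20 → 1/4
merge 23/100 + 1/4 → 12/25
merge 1/4 + 27/100 → 13/25
merge 12/25 + 13/25 → 1
L = 1/10 + 1/4 + 12/25 + 13/25 + 1 = 47/20 = 2.35 bits/symbol.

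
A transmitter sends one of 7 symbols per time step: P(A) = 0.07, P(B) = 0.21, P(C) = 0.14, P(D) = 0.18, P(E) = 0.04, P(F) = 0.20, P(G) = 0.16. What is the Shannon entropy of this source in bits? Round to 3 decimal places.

2.657 bits

H = −Σ pᵢ log₂ pᵢ.
−0.07·log₂(0.07) = 0.2686
−0.21·log₂(0.21) = 0.4728
−0.14·log₂(0.14) = 0.3971
−0.18·log₂(0.18) = 0.4453
−0.04·log₂(0.04) = 0.1858
−0.20·log₂(0.20) = 0.4644
−0.16·log₂(0.16) = 0.4230
Sum ≈ 2.6570 → 2.657 bits.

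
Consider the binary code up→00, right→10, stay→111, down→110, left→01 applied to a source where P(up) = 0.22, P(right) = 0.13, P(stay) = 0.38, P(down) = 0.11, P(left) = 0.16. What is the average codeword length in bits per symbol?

2.49 bits/symbol

L̄ = Σ pᵢ·ℓᵢ = 0.22·2 + 0.13·2 + 0.38·3 + 0.11·3 + 0.16·2 = 2.49 bits/symbol.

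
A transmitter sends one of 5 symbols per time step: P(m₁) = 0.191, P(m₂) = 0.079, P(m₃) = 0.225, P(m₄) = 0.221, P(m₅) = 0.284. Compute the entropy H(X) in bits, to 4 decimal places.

2.2267 bits

H = −Σ pᵢ log₂ pᵢ.
−0.191·log₂(0.191) = 0.4562
−0.079·log₂(0.079) = 0.2893
−0.225·log₂(0.225) = 0.4842
−0.221·log₂(0.221) = 0.4813
−0.284·log₂(0.284) = 0.5158
Sum ≈ 2.2267 → 2.2267 bits.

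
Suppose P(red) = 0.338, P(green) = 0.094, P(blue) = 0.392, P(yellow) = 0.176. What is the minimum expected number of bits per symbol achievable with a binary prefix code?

1.878 bits/symbol

Repeatedly combine the two least-probable nodes; the expected code length is the sum of the merged weights.
merge 47/500 + 22/125 → 27/100
merge 27/100 + 169/500 → 76/125
merge 49/125 + 76/125 → 1
L = 27/100 + 76/125 + 1 = 939/500 = 1.878 bits/symbol.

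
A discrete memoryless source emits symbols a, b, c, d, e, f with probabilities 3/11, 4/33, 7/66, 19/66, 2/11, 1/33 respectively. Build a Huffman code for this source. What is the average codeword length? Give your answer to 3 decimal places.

Repeatedly combine the two least-probable nodes; the expected code length is the sum of the merged weights.
merge 1/33 + 7/66 → 3/22
merge 4/33 + 3/22 → 17/66
merge 2/11 + 17/66 → 29/66
merge 3/11 + 19/66 → 37/66
merge 29/66 + 37/66 → 1
L = 3/22 + 17/66 + 29/66 + 37/66 + 1 = 79/33 ≈ 2.394 bits/symbol.

2.394 bits/symbol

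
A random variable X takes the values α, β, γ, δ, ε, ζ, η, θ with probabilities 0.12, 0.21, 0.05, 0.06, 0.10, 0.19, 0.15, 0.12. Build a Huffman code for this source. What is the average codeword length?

2.9 bits/symbol

Repeatedly combine the two least-probable nodes; the expected code length is the sum of the merged weights.
merge 1/20 + 3/50 → 11/100
merge 1/10 + 11/100 → 21/100
merge 3/25 + 3/25 → 6/25
merge 3/20 + 19/100 → 17/50
merge 21/100 + 21/100 → 21/50
merge 6/25 + 17/50 → 29/50
merge 21/50 + 29/50 → 1
L = 11/100 + 21/100 + 6/25 + 17/50 + 21/50 + 29/50 + 1 = 29/10 = 2.9 bits/symbol.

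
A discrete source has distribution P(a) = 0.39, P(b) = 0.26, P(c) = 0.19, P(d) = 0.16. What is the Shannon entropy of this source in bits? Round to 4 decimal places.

H = −Σ pᵢ log₂ pᵢ.
−0.39·log₂(0.39) = 0.5298
−0.26·log₂(0.26) = 0.5053
−0.19·log₂(0.19) = 0.4552
−0.16·log₂(0.16) = 0.4230
Sum ≈ 1.9133 → 1.9133 bits.

1.9133 bits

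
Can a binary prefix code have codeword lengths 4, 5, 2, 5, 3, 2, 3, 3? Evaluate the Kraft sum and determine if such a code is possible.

With common denominator 2^5 = 32: Σ 2^(−ℓᵢ) = 2/32 + 1/32 + 8/32 + 1/32 + 4/32 + 8/32 + 4/32 + 4/32 = 32/32 = 1.
Kraft's inequality requires Σ ≤ 1; here Σ = 1 ≤ 1, so such a prefix code exists.

1; yes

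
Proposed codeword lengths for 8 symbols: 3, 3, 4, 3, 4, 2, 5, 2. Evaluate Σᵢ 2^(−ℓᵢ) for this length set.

With common denominator 2^5 = 32: Σ 2^(−ℓᵢ) = 4/32 + 4/32 + 2/32 + 4/32 + 2/32 + 8/32 + 1/32 + 8/32 = 33/32 = 1.03125.

1.03125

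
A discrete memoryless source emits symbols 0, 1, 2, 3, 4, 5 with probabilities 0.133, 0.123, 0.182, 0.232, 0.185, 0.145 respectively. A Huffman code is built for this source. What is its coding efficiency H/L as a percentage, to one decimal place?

98.7%

Entropy H = −Σ p log₂ p ≈ 2.5496 bits.
Huffman merges: 123/1000+133/1000→32/125; 29/200+91/500→327/1000; 37/200+29/125→417/1000; 32/125+327/1000→583/1000; 417/1000+583/1000→1. L = 2583/1000 ≈ 2.5830.
Efficiency = H/L = 2.5496/2.5830 = 98.7%.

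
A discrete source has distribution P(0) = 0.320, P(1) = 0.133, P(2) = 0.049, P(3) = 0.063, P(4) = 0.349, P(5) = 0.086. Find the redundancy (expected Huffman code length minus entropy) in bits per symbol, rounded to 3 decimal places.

Entropy H = −Σ p log₂ p ≈ 2.2120 bits.
Huffman merges: 49/1000+63/1000→14/125; 43/500+14/125→99/500; 133/1000+99/500→331/1000; 8/25+331/1000→651/1000; 349/1000+651/1000→1. L = 573/250 ≈ 2.2920.
L − H = 2.2920 − 2.2120 = 0.080 bits.

0.080 bits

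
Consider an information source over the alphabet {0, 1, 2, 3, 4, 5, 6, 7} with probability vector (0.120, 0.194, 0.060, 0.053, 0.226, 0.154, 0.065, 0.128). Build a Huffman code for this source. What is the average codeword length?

2.871 bits/symbol

Repeatedly combine the two least-probable nodes; the expected code length is the sum of the merged weights.
merge 53/1000 + 3/50 → 113/1000
merge 13/200 + 113/1000 → 89/500
merge 3/25 + 16/125 → 31/125
merge 77/500 + 89/500 → 83/250
merge 97/500 + 113/500 → 21/50
merge 31/125 + 83/250 → 29/50
merge 21/50 + 29/50 → 1
L = 113/1000 + 89/500 + 31/125 + 83/250 + 21/50 + 29/50 + 1 = 2871/1000 = 2.871 bits/symbol.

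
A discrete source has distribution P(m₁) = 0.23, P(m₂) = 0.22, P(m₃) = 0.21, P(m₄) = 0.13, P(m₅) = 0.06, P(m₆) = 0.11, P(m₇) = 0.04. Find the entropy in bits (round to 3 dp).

H = −Σ pᵢ log₂ pᵢ.
−0.23·log₂(0.23) = 0.4877
−0.22·log₂(0.22) = 0.4806
−0.21·log₂(0.21) = 0.4728
−0.13·log₂(0.13) = 0.3826
−0.06·log₂(0.06) = 0.2435
−0.11·log₂(0.11) = 0.3503
−0.04·log₂(0.04) = 0.1858
Sum ≈ 2.6033 → 2.603 bits.

2.603 bits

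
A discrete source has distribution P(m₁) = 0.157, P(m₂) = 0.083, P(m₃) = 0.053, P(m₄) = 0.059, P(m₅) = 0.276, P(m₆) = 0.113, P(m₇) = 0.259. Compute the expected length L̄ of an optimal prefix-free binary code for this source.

Repeatedly combine the two least-probable nodes; the expected code length is the sum of the merged weights.
merge 53/1000 + 59/1000 → 14/125
merge 83/1000 + 14/125 → 39/200
merge 113/1000 + 157/1000 → 27/100
merge 39/200 + 259/1000 → 227/500
merge 27/100 + 69/250 → 273/500
merge 227/500 + 273/500 → 1
L = 14/125 + 39/200 + 27/100 + 227/500 + 273/500 + 1 = 2577/1000 = 2.577 bits/symbol.

2.577 bits/symbol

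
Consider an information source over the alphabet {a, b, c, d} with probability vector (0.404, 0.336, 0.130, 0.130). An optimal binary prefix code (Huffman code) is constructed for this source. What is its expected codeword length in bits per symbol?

Repeatedly combine the two least-probable nodes; the expected code length is the sum of the merged weights.
merge 13/100 + 13/100 → 13/50
merge 13/50 + 42/125 → 149/250
merge 101/250 + 149/250 → 1
L = 13/50 + 149/250 + 1 = 232/125 = 1.856 bits/symbol.

1.856 bits/symbol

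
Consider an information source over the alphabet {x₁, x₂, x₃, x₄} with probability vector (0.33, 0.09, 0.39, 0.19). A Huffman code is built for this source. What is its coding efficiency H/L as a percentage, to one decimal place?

Entropy H = −Σ p log₂ p ≈ 1.8255 bits.
Huffman merges: 9/100+19/100→7/25; 7/25+33/100→61/100; 39/100+61/100→1. L = 189/100 ≈ 1.8900.
Efficiency = H/L = 1.8255/1.8900 = 96.6%.

96.6%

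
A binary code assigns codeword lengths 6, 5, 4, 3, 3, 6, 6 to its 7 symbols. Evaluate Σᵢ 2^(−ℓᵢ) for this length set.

With common denominator 2^6 = 64: Σ 2^(−ℓᵢ) = 1/64 + 2/64 + 4/64 + 8/64 + 8/64 + 1/64 + 1/64 = 25/64 = 0.390625.

0.390625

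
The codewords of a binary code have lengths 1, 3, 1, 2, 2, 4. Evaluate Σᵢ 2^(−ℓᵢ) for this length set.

1.6875

With common denominator 2^4 = 16: Σ 2^(−ℓᵢ) = 8/16 + 2/16 + 8/16 + 4/16 + 4/16 + 1/16 = 27/16 = 1.6875.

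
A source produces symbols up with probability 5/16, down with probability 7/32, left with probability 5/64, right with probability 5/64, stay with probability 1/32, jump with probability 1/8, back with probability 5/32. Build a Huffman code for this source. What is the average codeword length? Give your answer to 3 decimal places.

2.578 bits/symbol

Repeatedly combine the two least-probable nodes; the expected code length is the sum of the merged weights.
merge 1/32 + 5/64 → 7/64
merge 5/64 + 7/64 → 3/16
merge 1/8 + 5/32 → 9/32
merge 3/16 + 7/32 → 13/32
merge 9/32 + 5/16 → 19/32
merge 13/32 + 19/32 → 1
L = 7/64 + 3/16 + 9/32 + 13/32 + 19/32 + 1 = 165/64 ≈ 2.578 bits/symbol.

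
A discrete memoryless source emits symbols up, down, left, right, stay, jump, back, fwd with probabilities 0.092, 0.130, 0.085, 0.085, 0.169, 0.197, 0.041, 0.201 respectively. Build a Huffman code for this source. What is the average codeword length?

Repeatedly combine the two least-probable nodes; the expected code length is the sum of the merged weights.
merge 41/1000 + 17/200 → 63/500
merge 17/200 + 23/250 → 177/1000
merge 63/500 + 13/100 → 32/125
merge 169/1000 + 177/1000 → 173/500
merge 197/1000 + 201/1000 → 199/500
merge 32/125 + 173/500 → 301/500
merge 199/500 + 301/500 → 1
L = 63/500 + 177/1000 + 32/125 + 173/500 + 199/500 + 301/500 + 1 = 581/200 = 2.905 bits/symbol.

2.905 bits/symbol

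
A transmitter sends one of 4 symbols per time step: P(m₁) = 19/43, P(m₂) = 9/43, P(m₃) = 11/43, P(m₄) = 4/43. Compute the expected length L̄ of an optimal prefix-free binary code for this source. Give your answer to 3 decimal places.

1.860 bits/symbol

Repeatedly combine the two least-probable nodes; the expected code length is the sum of the merged weights.
merge 4/43 + 9/43 → 13/43
merge 11/43 + 13/43 → 24/43
merge 19/43 + 24/43 → 1
L = 13/43 + 24/43 + 1 = 80/43 ≈ 1.860 bits/symbol.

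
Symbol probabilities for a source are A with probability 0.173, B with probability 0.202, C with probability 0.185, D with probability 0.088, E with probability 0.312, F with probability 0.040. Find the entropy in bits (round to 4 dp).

H = −Σ pᵢ log₂ pᵢ.
−0.173·log₂(0.173) = 0.4379
−0.202·log₂(0.202) = 0.4661
−0.185·log₂(0.185) = 0.4504
−0.088·log₂(0.088) = 0.3086
−0.312·log₂(0.312) = 0.5243
−0.040·log₂(0.040) = 0.1858
Sum ≈ 2.3730 → 2.3730 bits.

2.3730 bits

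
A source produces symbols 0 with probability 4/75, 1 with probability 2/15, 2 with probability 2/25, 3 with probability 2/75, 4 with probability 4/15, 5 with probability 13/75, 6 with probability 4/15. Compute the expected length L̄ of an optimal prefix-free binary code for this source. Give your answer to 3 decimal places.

Repeatedly combine the two least-probable nodes; the expected code length is the sum of the merged weights.
merge 2/75 + 4/75 → 2/25
merge 2/25 + 2/25 → 4/25
merge 2/15 + 4/25 → 22/75
merge 13/75 + 4/15 → 11/25
merge 4/15 + 22/75 → 14/25
merge 11/25 + 14/25 → 1
L = 2/25 + 4/25 + 22/75 + 11/25 + 14/25 + 1 = 38/15 ≈ 2.533 bits/symbol.

2.533 bits/symbol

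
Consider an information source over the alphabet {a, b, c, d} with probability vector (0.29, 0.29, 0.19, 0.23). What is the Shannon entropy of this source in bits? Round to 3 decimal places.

1.979 bits

H = −Σ pᵢ log₂ pᵢ.
−0.29·log₂(0.29) = 0.5179
−0.29·log₂(0.29) = 0.5179
−0.19·log₂(0.19) = 0.4552
−0.23·log₂(0.23) = 0.4877
Sum ≈ 1.9787 → 1.979 bits.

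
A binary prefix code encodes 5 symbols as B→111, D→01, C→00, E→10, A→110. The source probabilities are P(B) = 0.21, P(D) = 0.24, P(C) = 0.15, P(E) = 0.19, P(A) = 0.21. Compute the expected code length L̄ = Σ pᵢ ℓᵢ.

L̄ = Σ pᵢ·ℓᵢ = 0.21·3 + 0.24·2 + 0.15·2 + 0.19·2 + 0.21·3 = 2.42 bits/symbol.

2.42 bits/symbol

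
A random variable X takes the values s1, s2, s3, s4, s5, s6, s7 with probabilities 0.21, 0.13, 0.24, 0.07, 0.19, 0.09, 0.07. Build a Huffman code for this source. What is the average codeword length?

Repeatedly combine the two least-probable nodes; the expected code length is the sum of the merged weights.
merge 7/100 + 7/100 → 7/50
merge 9/100 + 13/100 → 11/50
merge 7/50 + 19/100 → 33/100
merge 21/100 + 11/50 → 43/100
merge 6/25 + 33/100 → 57/100
merge 43/100 + 57/100 → 1
L = 7/50 + 11/50 + 33/100 + 43/100 + 57/100 + 1 = 269/100 = 2.69 bits/symbol.

2.69 bits/symbol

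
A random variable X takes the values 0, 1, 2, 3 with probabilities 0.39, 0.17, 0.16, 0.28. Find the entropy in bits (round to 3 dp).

H = −Σ pᵢ log₂ pᵢ.
−0.39·log₂(0.39) = 0.5298
−0.17·log₂(0.17) = 0.4346
−0.16·log₂(0.16) = 0.4230
−0.28·log₂(0.28) = 0.5142
Sum ≈ 1.9016 → 1.902 bits.

1.902 bits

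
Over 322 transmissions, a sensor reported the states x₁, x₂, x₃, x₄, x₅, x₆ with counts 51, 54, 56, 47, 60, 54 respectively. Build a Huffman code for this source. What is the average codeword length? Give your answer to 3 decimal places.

2.640 bits/symbol

Probabilities are the counts divided by 322.
Repeatedly combine the two least-probable nodes; the expected code length is the sum of the merged weights.
merge 47/322 + 51/322 → 7/23
merge 27/161 + 27/161 → 54/161
merge 4/23 + 30/161 → 58/161
merge 7/23 + 54/161 → 103/161
merge 58/161 + 103/161 → 1
L = 7/23 + 54/161 + 58/161 + 103/161 + 1 = 425/161 ≈ 2.640 bits/symbol.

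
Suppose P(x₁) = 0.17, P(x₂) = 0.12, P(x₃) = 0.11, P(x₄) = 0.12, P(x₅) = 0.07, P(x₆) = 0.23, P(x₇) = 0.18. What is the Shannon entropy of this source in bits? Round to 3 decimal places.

H = −Σ pᵢ log₂ pᵢ.
−0.17·log₂(0.17) = 0.4346
−0.12·log₂(0.12) = 0.3671
−0.11·log₂(0.11) = 0.3503
−0.12·log₂(0.12) = 0.3671
−0.07·log₂(0.07) = 0.2686
−0.23·log₂(0.23) = 0.4877
−0.18·log₂(0.18) = 0.4453
Sum ≈ 2.7205 → 2.721 bits.

2.721 bits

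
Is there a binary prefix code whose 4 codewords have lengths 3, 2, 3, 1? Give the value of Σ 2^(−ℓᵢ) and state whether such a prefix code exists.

With common denominator 2^3 = 8: Σ 2^(−ℓᵢ) = 1/8 + 2/8 + 1/8 + 4/8 = 8/8 = 1.
Kraft's inequality requires Σ ≤ 1; here Σ = 1 ≤ 1, so such a prefix code exists.

1; yes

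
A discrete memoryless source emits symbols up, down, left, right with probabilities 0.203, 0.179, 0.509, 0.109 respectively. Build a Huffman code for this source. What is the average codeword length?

1.779 bits/symbol

Repeatedly combine the two least-probable nodes; the expected code length is the sum of the merged weights.
merge 109/1000 + 179/1000 → 36/125
merge 203/1000 + 36/125 → 491/1000
merge 491/1000 + 509/1000 → 1
L = 36/125 + 491/1000 + 1 = 1779/1000 = 1.779 bits/symbol.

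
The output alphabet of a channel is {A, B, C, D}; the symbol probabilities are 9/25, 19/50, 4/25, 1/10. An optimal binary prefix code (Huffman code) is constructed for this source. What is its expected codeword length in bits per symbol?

1.88 bits/symbol

Repeatedly combine the two least-probable nodes; the expected code length is the sum of the merged weights.
merge 1/10 + 4/25 → 13/50
merge 13/50 + 9/25 → 31/50
merge 19/50 + 31/50 → 1
L = 13/50 + 31/50 + 1 = 47/25 = 1.88 bits/symbol.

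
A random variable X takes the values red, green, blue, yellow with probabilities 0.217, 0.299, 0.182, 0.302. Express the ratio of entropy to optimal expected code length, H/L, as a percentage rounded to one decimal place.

Entropy H = −Σ p log₂ p ≈ 1.9681 bits.
Huffman merges: 91/500+217/1000→399/1000; 299/1000+151/500→601/1000; 399/1000+601/1000→1. L = 2 ≈ 2.0000.
Efficiency = H/L = 1.9681/2.0000 = 98.4%.

98.4%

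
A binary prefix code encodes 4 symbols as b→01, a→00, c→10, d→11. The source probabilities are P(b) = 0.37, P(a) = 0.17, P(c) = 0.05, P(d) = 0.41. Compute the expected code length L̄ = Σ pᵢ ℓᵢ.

L̄ = Σ pᵢ·ℓᵢ = 0.37·2 + 0.17·2 + 0.05·2 + 0.41·2 = 2 bits/symbol.

2 bits/symbol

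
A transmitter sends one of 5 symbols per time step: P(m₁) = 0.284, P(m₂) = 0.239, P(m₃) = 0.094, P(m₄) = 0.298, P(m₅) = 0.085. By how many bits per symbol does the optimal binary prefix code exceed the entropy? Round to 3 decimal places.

Entropy H = −Σ p log₂ p ≈ 2.1527 bits.
Huffman merges: 17/200+47/500→179/1000; 179/1000+239/1000→209/500; 71/250+149/500→291/500; 209/500+291/500→1. L = 2179/1000 ≈ 2.1790.
L − H = 2.1790 − 2.1527 = 0.026 bits.

0.026 bits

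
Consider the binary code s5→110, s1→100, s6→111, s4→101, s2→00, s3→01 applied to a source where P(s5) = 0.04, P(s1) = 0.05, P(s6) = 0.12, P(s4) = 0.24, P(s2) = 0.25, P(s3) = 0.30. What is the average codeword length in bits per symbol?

L̄ = Σ pᵢ·ℓᵢ = 0.04·3 + 0.05·3 + 0.12·3 + 0.24·3 + 0.25·2 + 0.30·2 = 2.45 bits/symbol.

2.45 bits/symbol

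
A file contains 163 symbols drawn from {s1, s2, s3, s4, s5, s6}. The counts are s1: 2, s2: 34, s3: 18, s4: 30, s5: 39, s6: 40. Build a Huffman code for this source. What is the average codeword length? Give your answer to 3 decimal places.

2.429 bits/symbol

Probabilities are the counts divided by 163.
Repeatedly combine the two least-probable nodes; the expected code length is the sum of the merged weights.
merge 2/163 + 18/163 → 20/163
merge 20/163 + 30/163 → 50/163
merge 34/163 + 39/163 → 73/163
merge 40/163 + 50/163 → 90/163
merge 73/163 + 90/163 → 1
L = 20/163 + 50/163 + 73/163 + 90/163 + 1 = 396/163 ≈ 2.429 bits/symbol.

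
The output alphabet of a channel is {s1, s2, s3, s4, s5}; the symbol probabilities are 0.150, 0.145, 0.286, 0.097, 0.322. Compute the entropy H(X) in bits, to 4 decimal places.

H = −Σ pᵢ log₂ pᵢ.
−0.150·log₂(0.150) = 0.4105
−0.145·log₂(0.145) = 0.4040
−0.286·log₂(0.286) = 0.5165
−0.097·log₂(0.097) = 0.3265
−0.322·log₂(0.322) = 0.5264
Sum ≈ 2.1839 → 2.1839 bits.

2.1839 bits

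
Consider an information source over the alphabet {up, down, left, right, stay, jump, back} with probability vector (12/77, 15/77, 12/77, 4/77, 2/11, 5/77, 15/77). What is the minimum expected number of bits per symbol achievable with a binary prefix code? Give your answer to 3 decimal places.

2.727 bits/symbol

Repeatedly combine the two least-probable nodes; the expected code length is the sum of the merged weights.
merge 4/77 + 5/77 → 9/77
merge 9/77 + 12/77 → 3/11
merge 12/77 + 2/11 → 26/77
merge 15/77 + 15/77 → 30/77
merge 3/11 + 26/77 → 47/77
merge 30/77 + 47/77 → 1
L = 9/77 + 3/11 + 26/77 + 30/77 + 47/77 + 1 = 30/11 ≈ 2.727 bits/symbol.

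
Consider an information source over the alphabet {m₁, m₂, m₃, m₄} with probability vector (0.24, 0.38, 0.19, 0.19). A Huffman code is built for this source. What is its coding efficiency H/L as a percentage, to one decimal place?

96.8%

Entropy H = −Σ p log₂ p ≈ 1.9350 bits.
Huffman merges: 19/100+19/100→19/50; 6/25+19/50→31/50; 19/50+31/50→1. L = 2 ≈ 2.0000.
Efficiency = H/L = 1.9350/2.0000 = 96.8%.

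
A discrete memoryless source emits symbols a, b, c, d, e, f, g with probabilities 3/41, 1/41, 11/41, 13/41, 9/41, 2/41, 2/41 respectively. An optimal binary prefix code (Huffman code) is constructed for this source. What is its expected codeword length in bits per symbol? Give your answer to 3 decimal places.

Repeatedly combine the two least-probable nodes; the expected code length is the sum of the merged weights.
merge 1/41 + 2/41 → 3/41
merge 2/41 + 3/41 → 5/41
merge 3/41 + 5/41 → 8/41
merge 8/41 + 9/41 → 17/41
merge 11/41 + 13/41 → 24/41
merge 17/41 + 24/41 → 1
L = 3/41 + 5/41 + 8/41 + 17/41 + 24/41 + 1 = 98/41 ≈ 2.390 bits/symbol.

2.390 bits/symbol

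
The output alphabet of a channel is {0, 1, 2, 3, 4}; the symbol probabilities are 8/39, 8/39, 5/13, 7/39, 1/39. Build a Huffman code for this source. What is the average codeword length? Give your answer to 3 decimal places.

2.205 bits/symbol

Repeatedly combine the two least-probable nodes; the expected code length is the sum of the merged weights.
merge 1/39 + 7/39 → 8/39
merge 8/39 + 8/39 → 16/39
merge 8/39 + 5/13 → 23/39
merge 16/39 + 23/39 → 1
L = 8/39 + 16/39 + 23/39 + 1 = 86/39 ≈ 2.205 bits/symbol.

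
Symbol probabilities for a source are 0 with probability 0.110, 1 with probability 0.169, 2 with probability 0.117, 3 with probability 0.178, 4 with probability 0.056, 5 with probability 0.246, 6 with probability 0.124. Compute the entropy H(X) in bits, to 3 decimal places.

H = −Σ pᵢ log₂ pᵢ.
−0.110·log₂(0.110) = 0.3503
−0.169·log₂(0.169) = 0.4335
−0.117·log₂(0.117) = 0.3622
−0.178·log₂(0.178) = 0.4432
−0.056·log₂(0.056) = 0.2329
−0.246·log₂(0.246) = 0.4977
−0.124·log₂(0.124) = 0.3734
Sum ≈ 2.6932 → 2.693 bits.

2.693 bits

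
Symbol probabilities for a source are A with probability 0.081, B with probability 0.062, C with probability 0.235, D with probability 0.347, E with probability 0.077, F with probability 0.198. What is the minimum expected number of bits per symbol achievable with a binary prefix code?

Repeatedly combine the two least-probable nodes; the expected code length is the sum of the merged weights.
merge 31/500 + 77/1000 → 139/1000
merge 81/1000 + 139/1000 → 11/50
merge 99/500 + 11/50 → 209/500
merge 47/200 + 347/1000 → 291/500
merge 209/500 + 291/500 → 1
L = 139/1000 + 11/50 + 209/500 + 291/500 + 1 = 2359/1000 = 2.359 bits/symbol.

2.359 bits/symbol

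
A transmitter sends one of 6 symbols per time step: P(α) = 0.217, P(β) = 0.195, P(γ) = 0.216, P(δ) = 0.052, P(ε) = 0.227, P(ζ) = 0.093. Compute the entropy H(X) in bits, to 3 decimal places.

2.442 bits

H = −Σ pᵢ log₂ pᵢ.
−0.217·log₂(0.217) = 0.4783
−0.195·log₂(0.195) = 0.4599
−0.216·log₂(0.216) = 0.4776
−0.052·log₂(0.052) = 0.2218
−0.227·log₂(0.227) = 0.4856
−0.093·log₂(0.093) = 0.3187
Sum ≈ 2.4419 → 2.442 bits.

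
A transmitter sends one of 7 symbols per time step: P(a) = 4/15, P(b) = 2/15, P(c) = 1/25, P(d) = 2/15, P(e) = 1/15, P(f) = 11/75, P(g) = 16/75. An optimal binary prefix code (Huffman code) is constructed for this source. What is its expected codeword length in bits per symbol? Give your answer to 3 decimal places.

2.627 bits/symbol

Repeatedly combine the two least-probable nodes; the expected code length is the sum of the merged weights.
merge 1/25 + 1/15 → 8/75
merge 8/75 + 2/15 → 6/25
merge 2/15 + 11/75 → 7/25
merge 16/75 + 6/25 → 34/75
merge 4/15 + 7/25 → 41/75
merge 34/75 + 41/75 → 1
L = 8/75 + 6/25 + 7/25 + 34/75 + 41/75 + 1 = 197/75 ≈ 2.627 bits/symbol.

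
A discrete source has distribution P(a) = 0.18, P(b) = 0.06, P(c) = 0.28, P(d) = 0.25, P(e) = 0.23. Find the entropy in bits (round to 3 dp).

H = −Σ pᵢ log₂ pᵢ.
−0.18·log₂(0.18) = 0.4453
−0.06·log₂(0.06) = 0.2435
−0.28·log₂(0.28) = 0.5142
−0.25·log₂(0.25) = 0.5000
−0.23·log₂(0.23) = 0.4877
Sum ≈ 2.1907 → 2.191 bits.

2.191 bits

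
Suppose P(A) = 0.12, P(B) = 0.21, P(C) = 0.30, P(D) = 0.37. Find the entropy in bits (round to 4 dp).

1.8917 bits

H = −Σ pᵢ log₂ pᵢ.
−0.12·log₂(0.12) = 0.3671
−0.21·log₂(0.21) = 0.4728
−0.30·log₂(0.30) = 0.5211
−0.37·log₂(0.37) = 0.5307
Sum ≈ 1.8917 → 1.8917 bits.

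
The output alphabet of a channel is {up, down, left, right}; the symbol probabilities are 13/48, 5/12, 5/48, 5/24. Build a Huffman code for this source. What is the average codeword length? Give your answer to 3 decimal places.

1.896 bits/symbol

Repeatedly combine the two least-probable nodes; the expected code length is the sum of the merged weights.
merge 5/48 + 5/24 → 5/16
merge 13/48 + 5/16 → 7/12
merge 5/12 + 7/12 → 1
L = 5/16 + 7/12 + 1 = 91/48 ≈ 1.896 bits/symbol.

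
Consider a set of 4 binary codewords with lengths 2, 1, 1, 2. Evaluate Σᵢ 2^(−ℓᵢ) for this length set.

1.5

With common denominator 2^2 = 4: Σ 2^(−ℓᵢ) = 1/4 + 2/4 + 2/4 + 1/4 = 6/4 = 1.5.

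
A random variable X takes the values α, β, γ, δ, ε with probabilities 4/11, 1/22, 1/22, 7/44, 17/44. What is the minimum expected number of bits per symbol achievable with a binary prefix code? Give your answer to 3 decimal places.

Repeatedly combine the two least-probable nodes; the expected code length is the sum of the merged weights.
merge 1/22 + 1/22 → 1/11
merge 1/11 + 7/44 → 1/4
merge 1/4 + 4/11 → 27/44
merge 17/44 + 27/44 → 1
L = 1/11 + 1/4 + 27/44 + 1 = 43/22 ≈ 1.955 bits/symbol.

1.955 bits/symbol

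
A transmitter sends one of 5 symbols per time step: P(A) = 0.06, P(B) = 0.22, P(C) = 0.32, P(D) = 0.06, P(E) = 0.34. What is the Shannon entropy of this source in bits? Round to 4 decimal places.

2.0228 bits

H = −Σ pᵢ log₂ pᵢ.
−0.06·log₂(0.06) = 0.2435
−0.22·log₂(0.22) = 0.4806
−0.32·log₂(0.32) = 0.5260
−0.06·log₂(0.06) = 0.2435
−0.34·log₂(0.34) = 0.5292
Sum ≈ 2.0228 → 2.0228 bits.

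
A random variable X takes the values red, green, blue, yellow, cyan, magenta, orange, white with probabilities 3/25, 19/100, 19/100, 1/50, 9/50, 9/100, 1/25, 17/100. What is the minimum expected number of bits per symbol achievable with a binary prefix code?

Repeatedly combine the two least-probable nodes; the expected code length is the sum of the merged weights.
merge 1/50 + 1/25 → 3/50
merge 3/50 + 9/100 → 3/20
merge 3/25 + 3/20 → 27/100
merge 17/100 + 9/50 → 7/20
merge 19/100 + 19/100 → 19/50
merge 27/100 + 7/20 → 31/50
merge 19/50 + 31/50 → 1
L = 3/50 + 3/20 + 27/100 + 7/20 + 19/50 + 31/50 + 1 = 283/100 = 2.83 bits/symbol.

2.83 bits/symbol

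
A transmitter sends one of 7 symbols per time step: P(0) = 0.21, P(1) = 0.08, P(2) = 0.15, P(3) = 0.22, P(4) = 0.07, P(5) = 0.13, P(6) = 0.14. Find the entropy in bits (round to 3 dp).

H = −Σ pᵢ log₂ pᵢ.
−0.21·log₂(0.21) = 0.4728
−0.08·log₂(0.08) = 0.2915
−0.15·log₂(0.15) = 0.4105
−0.22·log₂(0.22) = 0.4806
−0.07·log₂(0.07) = 0.2686
−0.13·log₂(0.13) = 0.3826
−0.14·log₂(0.14) = 0.3971
Sum ≈ 2.7038 → 2.704 bits.

2.704 bits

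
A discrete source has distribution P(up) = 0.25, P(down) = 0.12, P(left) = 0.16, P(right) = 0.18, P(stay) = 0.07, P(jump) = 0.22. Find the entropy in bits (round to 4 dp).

2.4845 bits

H = −Σ pᵢ log₂ pᵢ.
−0.25·log₂(0.25) = 0.5000
−0.12·log₂(0.12) = 0.3671
−0.16·log₂(0.16) = 0.4230
−0.18·log₂(0.18) = 0.4453
−0.07·log₂(0.07) = 0.2686
−0.22·log₂(0.22) = 0.4806
Sum ≈ 2.4845 → 2.4845 bits.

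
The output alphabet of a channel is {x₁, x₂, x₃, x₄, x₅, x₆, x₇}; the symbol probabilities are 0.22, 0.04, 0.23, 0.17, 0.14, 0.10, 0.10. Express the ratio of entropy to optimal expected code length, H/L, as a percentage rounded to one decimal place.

Entropy H = −Σ p log₂ p ≈ 2.6501 bits.
Huffman merges: 1/25+1/10→7/50; 1/10+7/50→6/25; 7/50+17/100→31/100; 11/50+23/100→9/20; 6/25+31/100→11/20; 9/20+11/20→1. L = 269/100 ≈ 2.6900.
Efficiency = H/L = 2.6501/2.6900 = 98.5%.

98.5%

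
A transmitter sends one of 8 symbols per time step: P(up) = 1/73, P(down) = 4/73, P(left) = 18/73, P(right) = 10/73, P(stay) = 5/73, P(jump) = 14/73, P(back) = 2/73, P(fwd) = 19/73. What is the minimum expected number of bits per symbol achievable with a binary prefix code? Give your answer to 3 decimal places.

2.603 bits/symbol

Repeatedly combine the two least-probable nodes; the expected code length is the sum of the merged weights.
merge 1/73 + 2/73 → 3/73
merge 3/73 + 4/73 → 7/73
merge 5/73 + 7/73 → 12/73
merge 10/73 + 12/73 → 22/73
merge 14/73 + 18/73 → 32/73
merge 19/73 + 22/73 → 41/73
merge 32/73 + 41/73 → 1
L = 3/73 + 7/73 + 12/73 + 22/73 + 32/73 + 41/73 + 1 = 190/73 ≈ 2.603 bits/symbol.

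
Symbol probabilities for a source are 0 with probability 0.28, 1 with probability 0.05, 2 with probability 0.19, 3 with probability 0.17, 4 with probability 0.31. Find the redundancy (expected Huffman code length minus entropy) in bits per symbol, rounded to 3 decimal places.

Entropy H = −Σ p log₂ p ≈ 2.1439 bits.
Huffman merges: 1/20+17/100→11/50; 19/100+11/50→41/100; 7/25+31/100→59/100; 41/100+59/100→1. L = 111/50 ≈ 2.2200.
L − H = 2.2200 − 2.1439 = 0.076 bits.

0.076 bits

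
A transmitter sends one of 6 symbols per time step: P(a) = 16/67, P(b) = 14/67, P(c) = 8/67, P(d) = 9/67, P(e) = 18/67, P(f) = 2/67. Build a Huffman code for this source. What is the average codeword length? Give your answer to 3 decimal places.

2.433 bits/symbol

Repeatedly combine the two least-probable nodes; the expected code length is the sum of the merged weights.
merge 2/67 + 8/67 → 10/67
merge 9/67 + 10/67 → 19/67
merge 14/67 + 16/67 → 30/67
merge 18/67 + 19/67 → 37/67
merge 30/67 + 37/67 → 1
L = 10/67 + 19/67 + 30/67 + 37/67 + 1 = 163/67 ≈ 2.433 bits/symbol.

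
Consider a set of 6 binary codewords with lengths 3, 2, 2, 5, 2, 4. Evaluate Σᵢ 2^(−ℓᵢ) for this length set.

With common denominator 2^5 = 32: Σ 2^(−ℓᵢ) = 4/32 + 8/32 + 8/32 + 1/32 + 8/32 + 2/32 = 31/32 = 0.96875.

0.96875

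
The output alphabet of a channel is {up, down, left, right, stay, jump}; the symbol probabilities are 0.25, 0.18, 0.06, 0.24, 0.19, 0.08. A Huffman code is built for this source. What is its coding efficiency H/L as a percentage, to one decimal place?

Entropy H = −Σ p log₂ p ≈ 2.4297 bits.
Huffman merges: 3/50+2/25→7/50; 7/50+9/50→8/25; 19/100+6/25→43/100; 1/4+8/25→57/100; 43/100+57/100→1. L = 123/50 ≈ 2.4600.
Efficiency = H/L = 2.4297/2.4600 = 98.8%.

98.8%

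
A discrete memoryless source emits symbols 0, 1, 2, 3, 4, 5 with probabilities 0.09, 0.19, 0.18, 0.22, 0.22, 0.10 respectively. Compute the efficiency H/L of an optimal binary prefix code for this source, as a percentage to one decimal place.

97.9%

Entropy H = −Σ p log₂ p ≈ 2.5065 bits.
Huffman merges: 9/100+1/10→19/100; 9/50+19/100→37/100; 19/100+11/50→41/100; 11/50+37/100→59/100; 41/100+59/100→1. L = 64/25 ≈ 2.5600.
Efficiency = H/L = 2.5065/2.5600 = 97.9%.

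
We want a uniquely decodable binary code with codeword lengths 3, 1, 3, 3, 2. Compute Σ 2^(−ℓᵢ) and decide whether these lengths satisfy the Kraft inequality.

1.125; no

With common denominator 2^3 = 8: Σ 2^(−ℓᵢ) = 1/8 + 4/8 + 1/8 + 1/8 + 2/8 = 9/8 = 1.125.
Kraft's inequality requires Σ ≤ 1; here Σ = 1.125 > 1, so no such prefix code exists.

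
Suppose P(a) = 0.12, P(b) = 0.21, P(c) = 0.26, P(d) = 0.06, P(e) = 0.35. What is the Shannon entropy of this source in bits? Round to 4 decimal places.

2.1188 bits

H = −Σ pᵢ log₂ pᵢ.
−0.12·log₂(0.12) = 0.3671
−0.21·log₂(0.21) = 0.4728
−0.26·log₂(0.26) = 0.5053
−0.06·log₂(0.06) = 0.2435
−0.35·log₂(0.35) = 0.5301
Sum ≈ 2.1188 → 2.1188 bits.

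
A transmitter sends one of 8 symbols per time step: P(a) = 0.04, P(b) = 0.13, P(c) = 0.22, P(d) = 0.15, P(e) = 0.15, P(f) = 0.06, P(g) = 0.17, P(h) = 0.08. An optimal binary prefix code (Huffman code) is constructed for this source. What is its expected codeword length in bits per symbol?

2.88 bits/symbol

Repeatedly combine the two least-probable nodes; the expected code length is the sum of the merged weights.
merge 1/25 + 3/50 → 1/10
merge 2/25 + 1/10 → 9/50
merge 13/100 + 3/20 → 7/25
merge 3/20 + 17/100 → 8/25
merge 9/50 + 11/50 → 2/5
merge 7/25 + 8/25 → 3/5
merge 2/5 + 3/5 → 1
L = 1/10 + 9/50 + 7/25 + 8/25 + 2/5 + 3/5 + 1 = 72/25 = 2.88 bits/symbol.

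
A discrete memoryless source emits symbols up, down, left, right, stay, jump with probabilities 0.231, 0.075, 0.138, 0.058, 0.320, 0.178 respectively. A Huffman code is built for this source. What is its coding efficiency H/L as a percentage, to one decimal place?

98.6%

Entropy H = −Σ p log₂ p ≈ 2.3704 bits.
Huffman merges: 29/500+3/40→133/1000; 133/1000+69/500→271/1000; 89/500+231/1000→409/1000; 271/1000+8/25→591/1000; 409/1000+591/1000→1. L = 601/250 ≈ 2.4040.
Efficiency = H/L = 2.3704/2.4040 = 98.6%.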